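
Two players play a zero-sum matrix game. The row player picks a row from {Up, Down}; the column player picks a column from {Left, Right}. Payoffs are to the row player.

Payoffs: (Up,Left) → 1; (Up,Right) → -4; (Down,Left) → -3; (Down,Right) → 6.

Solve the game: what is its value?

Row minima: Up → -4, Down → -3; maximin = -3.
Column maxima: Left → 1, Right → 6; minimax = 1.
-3 ≠ 1, so there is no saddle point; optimal play is mixed.
Let the row player play Up with probability p. Expected payoff against Left: 1p + (-3)(1−p) = 4p − 3; against Right: (-4)p + 6(1−p) = −10p + 6.
Setting these equal: 4p − 3 = −10p + 6 ⇒ 14p = 9 ⇒ p = 9/14, and the value is (4)·(9/14) − 3 = -3/7.
For the column player: with q = P(Left), equating Up's and Down's payoffs gives 5q − 4 = −9q + 6 ⇒ q = 5/7.

-3/7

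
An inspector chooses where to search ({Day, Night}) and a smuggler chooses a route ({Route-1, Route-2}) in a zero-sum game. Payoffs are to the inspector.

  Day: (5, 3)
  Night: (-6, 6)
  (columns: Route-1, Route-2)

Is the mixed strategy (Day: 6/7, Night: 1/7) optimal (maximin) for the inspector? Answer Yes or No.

Yes

Against Route-1 this mix gives (6/7)·5 + (1/7)·(-6) = 24/7.
Against Route-2 this mix gives (6/7)·3 + (1/7)·6 = 24/7.
All of the smuggler's active replies (Route-1, Route-2) yield 24/7, and no column does worse for the inspector. The mix makes the smuggler indifferent and guarantees 24/7, so it is optimal.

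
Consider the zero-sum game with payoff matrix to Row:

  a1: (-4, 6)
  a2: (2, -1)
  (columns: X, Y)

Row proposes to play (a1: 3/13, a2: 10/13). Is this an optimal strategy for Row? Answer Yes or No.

Against X this mix gives (3/13)·(-4) + (10/13)·2 = 8/13.
Against Y this mix gives (3/13)·6 + (10/13)·(-1) = 8/13.
All of Column's active replies (X, Y) yield 8/13, and no column does worse for Row. The mix makes Column indifferent and guarantees 8/13, so it is optimal.

Yes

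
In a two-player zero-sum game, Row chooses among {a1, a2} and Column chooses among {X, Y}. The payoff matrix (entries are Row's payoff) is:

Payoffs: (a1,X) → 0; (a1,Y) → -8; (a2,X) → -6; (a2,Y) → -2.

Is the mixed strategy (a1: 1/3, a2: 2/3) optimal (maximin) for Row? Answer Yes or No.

Yes

Against X this mix gives (1/3)·0 + (2/3)·(-6) = -4.
Against Y this mix gives (1/3)·(-8) + (2/3)·(-2) = -4.
All of Column's active replies (X, Y) yield -4, and no column does worse for Row. The mix makes Column indifferent and guarantees -4, so it is optimal.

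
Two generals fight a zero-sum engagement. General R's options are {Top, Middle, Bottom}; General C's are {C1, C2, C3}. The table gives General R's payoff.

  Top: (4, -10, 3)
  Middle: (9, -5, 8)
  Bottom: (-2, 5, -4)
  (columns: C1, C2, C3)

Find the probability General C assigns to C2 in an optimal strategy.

6/11

Row minima: Top → -10, Middle → -5, Bottom → -4; maximin = -4.
Column maxima: C1 → 9, C2 → 5, C3 → 8; minimax = 5.
-4 ≠ 5, so there is no saddle point; optimal play is mixed.
Top is strictly dominated by Middle, so General R never plays it.
C1 is strictly dominated by C3 (it gives General R strictly more in every row), so General C never plays it.
On the remaining 2×2 (Middle, Bottom vs C2, C3):
Let General R play Middle with probability p. Expected payoff against C2: (-5)p + 5(1−p) = −10p + 5; against C3: 8p + (-4)(1−p) = 12p − 4.
Setting these equal: −10p + 5 = 12p − 4 ⇒ −22p = -9 ⇒ p = 9/22, and the value is (-10)·(9/22) + 5 = 10/11.
For General C: with q = P(C2), equating Middle's and Bottom's payoffs gives −13q + 8 = 9q − 4 ⇒ q = 6/11.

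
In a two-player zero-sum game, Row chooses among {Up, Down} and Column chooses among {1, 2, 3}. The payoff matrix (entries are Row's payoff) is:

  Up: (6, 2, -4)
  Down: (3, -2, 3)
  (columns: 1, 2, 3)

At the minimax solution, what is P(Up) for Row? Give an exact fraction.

5/11

Row minima: Up → -4, Down → -2; maximin = -2.
Column maxima: 1 → 6, 2 → 2, 3 → 3; minimax = 2.
-2 ≠ 2, so there is no saddle point; optimal play is mixed.
1 is strictly dominated by 2 (it gives Row strictly more in every row), so Column never plays it.
On the remaining 2×2 (Up, Down vs 2, 3):
Let Row play Up with probability p. Expected payoff against 2: 2p + (-2)(1−p) = 4p − 2; against 3: (-4)p + 3(1−p) = −7p + 3.
Setting these equal: 4p − 2 = −7p + 3 ⇒ 11p = 5 ⇒ p = 5/11, and the value is (4)·(5/11) − 2 = -2/11.
For Column: with q = P(2), equating Up's and Down's payoffs gives 6q − 4 = −5q + 3 ⇒ q = 7/11.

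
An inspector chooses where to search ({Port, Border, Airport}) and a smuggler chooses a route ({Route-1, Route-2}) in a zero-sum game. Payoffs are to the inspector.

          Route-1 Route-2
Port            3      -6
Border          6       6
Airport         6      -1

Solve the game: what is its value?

6

Row minima: Port → -6, Border → 6, Airport → -1; maximin = 6.
Column maxima: Route-1 → 6, Route-2 → 6; minimax = 6.
Since maximin = minimax = 6, there is a saddle point and the value is 6.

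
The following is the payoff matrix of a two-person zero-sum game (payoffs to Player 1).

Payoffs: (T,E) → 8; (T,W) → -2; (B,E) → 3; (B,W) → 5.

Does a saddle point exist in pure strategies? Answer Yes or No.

Row minima: T → -2, B → 3; maximin = 3.
Column maxima: E → 8, W → 5; minimax = 5.
3 ≠ 5, so no pure-strategy equilibrium exists.

No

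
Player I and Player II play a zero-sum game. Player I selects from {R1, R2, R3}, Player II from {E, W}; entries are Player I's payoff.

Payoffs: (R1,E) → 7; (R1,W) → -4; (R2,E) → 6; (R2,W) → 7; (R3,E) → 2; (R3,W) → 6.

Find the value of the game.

Row minima: R1 → -4, R2 → 6, R3 → 2; maximin = 6.
Column maxima: E → 7, W → 7; minimax = 7.
6 ≠ 7, so there is no saddle point; optimal play is mixed.
R3 is strictly dominated by R2, so Player I never plays it.
On the remaining 2×2 (R1, R2 vs E, W):
Let Player I play R1 with probability p. Expected payoff against E: 7p + 6(1−p) = p + 6; against W: (-4)p + 7(1−p) = −11p + 7.
Setting these equal: p + 6 = −11p + 7 ⇒ 12p = 1 ⇒ p = 1/12, and the value is (1)·(1/12) + 6 = 73/12.
For Player II: with q = P(E), equating R1's and R2's payoffs gives 11q − 4 = −q + 7 ⇒ q = 11/12.

73/12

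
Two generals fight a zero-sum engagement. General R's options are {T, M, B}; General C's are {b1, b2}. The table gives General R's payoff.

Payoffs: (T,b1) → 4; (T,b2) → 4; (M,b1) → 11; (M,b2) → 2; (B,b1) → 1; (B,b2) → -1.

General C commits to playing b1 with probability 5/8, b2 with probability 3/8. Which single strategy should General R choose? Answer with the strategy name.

M

Expected payoff of T: (5/8)·4 + (3/8)·4 = 4.
Expected payoff of M: (5/8)·11 + (3/8)·2 = 61/8.
Expected payoff of B: (5/8)·1 + (3/8)·(-1) = 1/4.
The largest is 61/8, so General R's best response is M.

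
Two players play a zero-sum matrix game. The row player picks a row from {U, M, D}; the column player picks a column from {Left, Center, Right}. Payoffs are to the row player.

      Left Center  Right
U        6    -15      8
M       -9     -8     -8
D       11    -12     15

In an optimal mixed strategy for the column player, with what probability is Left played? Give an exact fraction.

1/6

Row minima: U → -15, M → -9, D → -12; maximin = -9.
Column maxima: Left → 11, Center → -8, Right → 15; minimax = -8.
-9 ≠ -8, so there is no saddle point; optimal play is mixed.
U is strictly dominated by D, so the row player never plays it.
Right is strictly dominated by Left (it gives the row player strictly more in every row), so the column player never plays it.
On the remaining 2×2 (M, D vs Left, Center):
Let the row player play M with probability p. Expected payoff against Left: (-9)p + 11(1−p) = −20p + 11; against Center: (-8)p + (-12)(1−p) = 4p − 12.
Setting these equal: −20p + 11 = 4p − 12 ⇒ −24p = -23 ⇒ p = 23/24, and the value is (-20)·(23/24) + 11 = -49/6.
For the column player: with q = P(Left), equating M's and D's payoffs gives −q − 8 = 23q − 12 ⇒ q = 1/6.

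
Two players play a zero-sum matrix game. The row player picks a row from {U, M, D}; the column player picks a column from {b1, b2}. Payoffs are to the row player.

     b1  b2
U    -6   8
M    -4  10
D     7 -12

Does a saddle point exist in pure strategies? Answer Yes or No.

No

Row minima: U → -6, M → -4, D → -12; maximin = -4.
Column maxima: b1 → 7, b2 → 10; minimax = 7.
-4 ≠ 7, so no pure-strategy equilibrium exists.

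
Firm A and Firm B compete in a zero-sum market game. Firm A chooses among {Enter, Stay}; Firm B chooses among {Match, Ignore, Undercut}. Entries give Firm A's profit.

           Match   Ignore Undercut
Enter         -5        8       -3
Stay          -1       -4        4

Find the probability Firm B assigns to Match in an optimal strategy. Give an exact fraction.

Row minima: Enter → -5, Stay → -4; maximin = -4.
Column maxima: Match → -1, Ignore → 8, Undercut → 4; minimax = -1.
-4 ≠ -1, so there is no saddle point; optimal play is mixed.
Undercut is strictly dominated by Match (it gives Firm A strictly more in every row), so Firm B never plays it.
On the remaining 2×2 (Enter, Stay vs Match, Ignore):
Let Firm A play Enter with probability p. Expected payoff against Match: (-5)p + (-1)(1−p) = −4p − 1; against Ignore: 8p + (-4)(1−p) = 12p − 4.
Setting these equal: −4p − 1 = 12p − 4 ⇒ −16p = -3 ⇒ p = 3/16, and the value is (-4)·(3/16) − 1 = -7/4.
For Firm B: with q = P(Match), equating Enter's and Stay's payoffs gives −13q + 8 = 3q − 4 ⇒ q = 3/4.

3/4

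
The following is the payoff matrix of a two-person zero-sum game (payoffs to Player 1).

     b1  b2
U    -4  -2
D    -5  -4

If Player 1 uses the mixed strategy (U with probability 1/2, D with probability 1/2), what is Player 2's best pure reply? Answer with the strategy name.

If Player 2 plays b1, Player 1's expected payoff is (1/2)·(-4) + (1/2)·(-5) = -9/2.
If Player 2 plays b2, Player 1's expected payoff is (1/2)·(-2) + (1/2)·(-4) = -3.
Player 2 minimizes Player 1's payoff; the smallest is -9/2, so the best response is b1.

b1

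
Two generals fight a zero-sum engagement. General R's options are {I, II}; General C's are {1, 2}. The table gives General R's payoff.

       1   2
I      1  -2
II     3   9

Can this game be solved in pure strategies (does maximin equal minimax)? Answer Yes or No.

Yes

Row minima: I → -2, II → 3; maximin = 3.
Column maxima: 1 → 3, 2 → 9; minimax = 3.
maximin = minimax = 3, so a saddle point exists.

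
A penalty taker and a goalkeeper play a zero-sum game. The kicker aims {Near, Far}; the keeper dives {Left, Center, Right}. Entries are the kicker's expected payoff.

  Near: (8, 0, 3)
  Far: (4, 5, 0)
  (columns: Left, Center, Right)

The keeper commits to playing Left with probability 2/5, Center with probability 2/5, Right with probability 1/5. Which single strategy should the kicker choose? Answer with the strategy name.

Expected payoff of Near: (2/5)·8 + (2/5)·0 + (1/5)·3 = 19/5.
Expected payoff of Far: (2/5)·4 + (2/5)·5 + (1/5)·0 = 18/5.
The largest is 19/5, so the kicker's best response is Near.

Near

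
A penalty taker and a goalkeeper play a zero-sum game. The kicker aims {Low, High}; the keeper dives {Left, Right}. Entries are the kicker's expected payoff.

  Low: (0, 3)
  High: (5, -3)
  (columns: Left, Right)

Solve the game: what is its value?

15/11

Row minima: Low → 0, High → -3; maximin = 0.
Column maxima: Left → 5, Right → 3; minimax = 3.
0 ≠ 3, so there is no saddle point; optimal play is mixed.
Let the kicker play Low with probability p. Expected payoff against Left: 0p + 5(1−p) = −5p + 5; against Right: 3p + (-3)(1−p) = 6p − 3.
Setting these equal: −5p + 5 = 6p − 3 ⇒ −11p = -8 ⇒ p = 8/11, and the value is (-5)·(8/11) + 5 = 15/11.
For the keeper: with q = P(Left), equating Low's and High's payoffs gives −3q + 3 = 8q − 3 ⇒ q = 6/11.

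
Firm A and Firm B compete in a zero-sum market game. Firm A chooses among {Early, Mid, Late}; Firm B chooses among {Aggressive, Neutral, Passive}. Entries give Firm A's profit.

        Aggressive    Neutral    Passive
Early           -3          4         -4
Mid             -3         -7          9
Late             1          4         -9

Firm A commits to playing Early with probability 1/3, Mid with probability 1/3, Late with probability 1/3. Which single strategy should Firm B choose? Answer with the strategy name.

Aggressive

If Firm B plays Aggressive, Firm A's expected payoff is (1/3)·(-3) + (1/3)·(-3) + (1/3)·1 = -5/3.
If Firm B plays Neutral, Firm A's expected payoff is (1/3)·4 + (1/3)·(-7) + (1/3)·4 = 1/3.
If Firm B plays Passive, Firm A's expected payoff is (1/3)·(-4) + (1/3)·9 + (1/3)·(-9) = -4/3.
Firm B minimizes Firm A's payoff; the smallest is -5/3, so the best response is Aggressive.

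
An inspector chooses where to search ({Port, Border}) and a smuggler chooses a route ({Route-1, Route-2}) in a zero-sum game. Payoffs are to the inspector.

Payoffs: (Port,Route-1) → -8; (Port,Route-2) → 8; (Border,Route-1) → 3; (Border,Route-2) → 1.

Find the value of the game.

Row minima: Port → -8, Border → 1; maximin = 1.
Column maxima: Route-1 → 3, Route-2 → 8; minimax = 3.
1 ≠ 3, so there is no saddle point; optimal play is mixed.
Let the inspector play Port with probability p. Expected payoff against Route-1: (-8)p + 3(1−p) = −11p + 3; against Route-2: 8p + 1(1−p) = 7p + 1.
Setting these equal: −11p + 3 = 7p + 1 ⇒ −18p = -2 ⇒ p = 1/9, and the value is (-11)·(1/9) + 3 = 16/9.
For the smuggler: with q = P(Route-1), equating Port's and Border's payoffs gives −16q + 8 = 2q + 1 ⇒ q = 7/18.

16/9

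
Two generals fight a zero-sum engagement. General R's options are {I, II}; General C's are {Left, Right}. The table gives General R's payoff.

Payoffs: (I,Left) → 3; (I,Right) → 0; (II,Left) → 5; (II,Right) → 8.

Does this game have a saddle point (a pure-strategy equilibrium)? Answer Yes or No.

Row minima: I → 0, II → 5; maximin = 5.
Column maxima: Left → 5, Right → 8; minimax = 5.
maximin = minimax = 5, so a saddle point exists.

Yes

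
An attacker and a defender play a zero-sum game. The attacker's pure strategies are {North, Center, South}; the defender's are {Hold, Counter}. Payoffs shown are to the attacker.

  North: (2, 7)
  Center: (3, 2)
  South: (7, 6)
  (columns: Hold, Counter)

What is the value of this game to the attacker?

37/6

Row minima: North → 2, Center → 2, South → 6; maximin = 6.
Column maxima: Hold → 7, Counter → 7; minimax = 7.
6 ≠ 7, so there is no saddle point; optimal play is mixed.
Center is strictly dominated by South, so the attacker never plays it.
On the remaining 2×2 (North, South vs Hold, Counter):
Let the attacker play North with probability p. Expected payoff against Hold: 2p + 7(1−p) = −5p + 7; against Counter: 7p + 6(1−p) = p + 6.
Setting these equal: −5p + 7 = p + 6 ⇒ −6p = -1 ⇒ p = 1/6, and the value is (-5)·(1/6) + 7 = 37/6.
For the defender: with q = P(Hold), equating North's and South's payoffs gives −5q + 7 = q + 6 ⇒ q = 1/6.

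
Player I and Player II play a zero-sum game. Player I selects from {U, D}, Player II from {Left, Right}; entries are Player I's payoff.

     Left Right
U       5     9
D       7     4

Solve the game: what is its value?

43/7

Row minima: U → 5, D → 4; maximin = 5.
Column maxima: Left → 7, Right → 9; minimax = 7.
5 ≠ 7, so there is no saddle point; optimal play is mixed.
Let Player I play U with probability p. Expected payoff against Left: 5p + 7(1−p) = −2p + 7; against Right: 9p + 4(1−p) = 5p + 4.
Setting these equal: −2p + 7 = 5p + 4 ⇒ −7p = -3 ⇒ p = 3/7, and the value is (-2)·(3/7) + 7 = 43/7.
For Player II: with q = P(Left), equating U's and D's payoffs gives −4q + 9 = 3q + 4 ⇒ q = 5/7.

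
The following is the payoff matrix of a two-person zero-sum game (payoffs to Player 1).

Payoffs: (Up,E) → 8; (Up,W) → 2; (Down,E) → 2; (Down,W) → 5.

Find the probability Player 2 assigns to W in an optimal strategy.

Row minima: Up → 2, Down → 2; maximin = 2.
Column maxima: E → 8, W → 5; minimax = 5.
2 ≠ 5, so there is no saddle point; optimal play is mixed.
Let Player 1 play Up with probability p. Expected payoff against E: 8p + 2(1−p) = 6p + 2; against W: 2p + 5(1−p) = −3p + 5.
Setting these equal: 6p + 2 = −3p + 5 ⇒ 9p = 3 ⇒ p = 1/3, and the value is (6)·(1/3) + 2 = 4.
For Player 2: with q = P(E), equating Up's and Down's payoffs gives 6q + 2 = −3q + 5 ⇒ q = 1/3.

2/3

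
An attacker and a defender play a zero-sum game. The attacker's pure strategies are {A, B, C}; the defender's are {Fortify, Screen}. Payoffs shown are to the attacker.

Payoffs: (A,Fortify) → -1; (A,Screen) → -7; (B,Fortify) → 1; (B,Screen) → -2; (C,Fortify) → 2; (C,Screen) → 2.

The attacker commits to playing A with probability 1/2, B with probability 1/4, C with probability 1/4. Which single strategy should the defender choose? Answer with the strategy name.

If the defender plays Fortify, the attacker's expected payoff is (1/2)·(-1) + (1/4)·1 + (1/4)·2 = 1/4.
If the defender plays Screen, the attacker's expected payoff is (1/2)·(-7) + (1/4)·(-2) + (1/4)·2 = -7/2.
The defender minimizes the attacker's payoff; the smallest is -7/2, so the best response is Screen.

Screen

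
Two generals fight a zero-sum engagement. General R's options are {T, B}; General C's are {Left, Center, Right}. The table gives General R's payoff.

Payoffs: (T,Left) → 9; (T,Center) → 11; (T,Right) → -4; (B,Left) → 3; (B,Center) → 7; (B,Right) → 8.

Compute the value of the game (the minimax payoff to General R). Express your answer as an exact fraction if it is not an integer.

Row minima: T → -4, B → 3; maximin = 3.
Column maxima: Left → 9, Center → 11, Right → 8; minimax = 8.
3 ≠ 8, so there is no saddle point; optimal play is mixed.
Center is strictly dominated by Left (it gives General R strictly more in every row), so General C never plays it.
On the remaining 2×2 (T, B vs Left, Right):
Let General R play T with probability p. Expected payoff against Left: 9p + 3(1−p) = 6p + 3; against Right: (-4)p + 8(1−p) = −12p + 8.
Setting these equal: 6p + 3 = −12p + 8 ⇒ 18p = 5 ⇒ p = 5/18, and the value is (6)·(5/18) + 3 = 14/3.
For General C: with q = P(Left), equating T's and B's payoffs gives 13q − 4 = −5q + 8 ⇒ q = 2/3.

14/3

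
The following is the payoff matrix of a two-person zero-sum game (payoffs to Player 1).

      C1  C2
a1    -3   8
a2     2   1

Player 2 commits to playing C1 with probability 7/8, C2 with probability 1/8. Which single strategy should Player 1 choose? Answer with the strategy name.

a2

Expected payoff of a1: (7/8)·(-3) + (1/8)·8 = -13/8.
Expected payoff of a2: (7/8)·2 + (1/8)·1 = 15/8.
The largest is 15/8, so Player 1's best response is a2.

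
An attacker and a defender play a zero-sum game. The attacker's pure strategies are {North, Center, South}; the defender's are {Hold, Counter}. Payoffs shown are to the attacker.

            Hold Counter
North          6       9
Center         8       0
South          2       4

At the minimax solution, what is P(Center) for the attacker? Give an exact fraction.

3/11

Row minima: North → 6, Center → 0, South → 2; maximin = 6.
Column maxima: Hold → 8, Counter → 9; minimax = 8.
6 ≠ 8, so there is no saddle point; optimal play is mixed.
South is strictly dominated by North, so the attacker never plays it.
On the remaining 2×2 (North, Center vs Hold, Counter):
Let the attacker play North with probability p. Expected payoff against Hold: 6p + 8(1−p) = −2p + 8; against Counter: 9p + 0(1−p) = 9p.
Setting these equal: −2p + 8 = 9p ⇒ −11p = -8 ⇒ p = 8/11, and the value is (-2)·(8/11) + 8 = 72/11.
For the defender: with q = P(Hold), equating North's and Center's payoffs gives −3q + 9 = 8q ⇒ q = 9/11.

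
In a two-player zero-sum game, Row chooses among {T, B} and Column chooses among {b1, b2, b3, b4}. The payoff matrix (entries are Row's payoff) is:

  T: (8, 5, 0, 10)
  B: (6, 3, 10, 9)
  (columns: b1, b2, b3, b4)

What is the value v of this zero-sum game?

Row minima: T → 0, B → 3; maximin = 3.
Column maxima: b1 → 8, b2 → 5, b3 → 10, b4 → 10; minimax = 5.
3 ≠ 5, so there is no saddle point; optimal play is mixed.
b1 is strictly dominated by b2 (it gives Row strictly more in every row), so Column never plays it.
b4 is strictly dominated by b2 (it gives Row strictly more in every row), so Column never plays it.
On the remaining 2×2 (T, B vs b2, b3):
Let Row play T with probability p. Expected payoff against b2: 5p + 3(1−p) = 2p + 3; against b3: 0p + 10(1−p) = −10p + 10.
Setting these equal: 2p + 3 = −10p + 10 ⇒ 12p = 7 ⇒ p = 7/12, and the value is (2)·(7/12) + 3 = 25/6.
For Column: with q = P(b2), equating T's and B's payoffs gives 5q = −7q + 10 ⇒ q = 5/6.

25/6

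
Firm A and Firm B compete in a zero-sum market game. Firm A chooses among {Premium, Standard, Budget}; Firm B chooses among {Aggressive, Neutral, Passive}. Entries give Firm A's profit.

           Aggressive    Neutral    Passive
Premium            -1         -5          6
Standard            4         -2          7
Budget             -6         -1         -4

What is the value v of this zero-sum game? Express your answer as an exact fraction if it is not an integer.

Row minima: Premium → -5, Standard → -2, Budget → -6; maximin = -2.
Column maxima: Aggressive → 4, Neutral → -1, Passive → 7; minimax = -1.
-2 ≠ -1, so there is no saddle point; optimal play is mixed.
Premium is strictly dominated by Standard, so Firm A never plays it.
Passive is strictly dominated by Aggressive (it gives Firm A strictly more in every row), so Firm B never plays it.
On the remaining 2×2 (Standard, Budget vs Aggressive, Neutral):
Let Firm A play Standard with probability p. Expected payoff against Aggressive: 4p + (-6)(1−p) = 10p − 6; against Neutral: (-2)p + (-1)(1−p) = −p − 1.
Setting these equal: 10p − 6 = −p − 1 ⇒ 11p = 5 ⇒ p = 5/11, and the value is (10)·(5/11) − 6 = -16/11.
For Firm B: with q = P(Aggressive), equating Standard's and Budget's payoffs gives 6q − 2 = −5q − 1 ⇒ q = 1/11.

-16/11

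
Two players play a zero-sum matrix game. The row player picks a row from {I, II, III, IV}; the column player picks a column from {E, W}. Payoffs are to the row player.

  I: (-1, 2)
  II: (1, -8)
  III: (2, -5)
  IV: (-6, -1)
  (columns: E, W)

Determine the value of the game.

-1/10

Row minima: I → -1, II → -8, III → -5, IV → -6; maximin = -1.
Column maxima: E → 2, W → 2; minimax = 2.
-1 ≠ 2, so there is no saddle point; optimal play is mixed.
II is strictly dominated by III, so the row player never plays it.
IV is strictly dominated by I, so the row player never plays it.
On the remaining 2×2 (I, III vs E, W):
Let the row player play I with probability p. Expected payoff against E: (-1)p + 2(1−p) = −3p + 2; against W: 2p + (-5)(1−p) = 7p − 5.
Setting these equal: −3p + 2 = 7p − 5 ⇒ −10p = -7 ⇒ p = 7/10, and the value is (-3)·(7/10) + 2 = -1/10.
For the column player: with q = P(E), equating I's and III's payoffs gives −3q + 2 = 7q − 5 ⇒ q = 7/10.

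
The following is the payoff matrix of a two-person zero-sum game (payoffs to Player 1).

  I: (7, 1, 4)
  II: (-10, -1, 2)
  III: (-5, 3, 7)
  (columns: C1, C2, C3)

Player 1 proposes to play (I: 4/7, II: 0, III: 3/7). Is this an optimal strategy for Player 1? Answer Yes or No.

Against C1 this mix gives (4/7)·7 + (3/7)·(-5) = 13/7.
Against C2 this mix gives (4/7)·1 + (3/7)·3 = 13/7.
Against C3 this mix gives (4/7)·4 + (3/7)·7 = 37/7.
All of Player 2's active replies (C1, C2) yield 13/7, and no column does worse for Player 1. The mix makes Player 2 indifferent and guarantees 13/7, so it is optimal.

Yes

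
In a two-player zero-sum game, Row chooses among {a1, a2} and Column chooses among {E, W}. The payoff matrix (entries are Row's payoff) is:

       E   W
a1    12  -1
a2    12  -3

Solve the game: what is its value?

Row minima: a1 → -1, a2 → -3; maximin = -1.
Column maxima: E → 12, W → -1; minimax = -1.
Since maximin = minimax = -1, there is a saddle point and the value is -1.

-1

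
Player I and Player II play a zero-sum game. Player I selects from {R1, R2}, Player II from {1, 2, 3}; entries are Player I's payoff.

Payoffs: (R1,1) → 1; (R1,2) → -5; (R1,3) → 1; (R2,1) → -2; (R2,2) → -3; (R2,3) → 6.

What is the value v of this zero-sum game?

Row minima: R1 → -5, R2 → -3; maximin = -3.
Column maxima: 1 → 1, 2 → -3, 3 → 6; minimax = -3.
Since maximin = minimax = -3, there is a saddle point and the value is -3.

-3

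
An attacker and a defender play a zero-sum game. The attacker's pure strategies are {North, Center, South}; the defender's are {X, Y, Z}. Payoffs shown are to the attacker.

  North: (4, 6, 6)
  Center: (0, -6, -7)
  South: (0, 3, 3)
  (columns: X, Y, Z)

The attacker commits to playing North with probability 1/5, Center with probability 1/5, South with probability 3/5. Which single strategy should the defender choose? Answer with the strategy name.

X

If the defender plays X, the attacker's expected payoff is (1/5)·4 + (1/5)·0 + (3/5)·0 = 4/5.
If the defender plays Y, the attacker's expected payoff is (1/5)·6 + (1/5)·(-6) + (3/5)·3 = 9/5.
If the defender plays Z, the attacker's expected payoff is (1/5)·6 + (1/5)·(-7) + (3/5)·3 = 8/5.
The defender minimizes the attacker's payoff; the smallest is 4/5, so the best response is X.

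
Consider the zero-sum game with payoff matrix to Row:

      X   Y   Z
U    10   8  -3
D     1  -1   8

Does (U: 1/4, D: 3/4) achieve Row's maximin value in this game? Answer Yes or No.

No

Against X this mix gives (1/4)·10 + (3/4)·1 = 13/4.
Against Y this mix gives (1/4)·8 + (3/4)·(-1) = 5/4.
Against Z this mix gives (1/4)·(-3) + (3/4)·8 = 21/4.
Column will play Y, holding Row to 5/4. Shifting weight toward the row that does better against Y would raise this floor (the equalizing mix achieves 61/20 against both Y and Z), so the proposed strategy is not optimal.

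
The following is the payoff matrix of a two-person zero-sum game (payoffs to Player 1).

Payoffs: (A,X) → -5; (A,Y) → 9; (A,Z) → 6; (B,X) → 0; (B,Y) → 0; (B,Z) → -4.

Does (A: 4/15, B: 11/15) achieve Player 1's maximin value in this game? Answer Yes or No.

Against X this mix gives (4/15)·(-5) + (11/15)·0 = -4/3.
Against Y this mix gives (4/15)·9 + (11/15)·0 = 12/5.
Against Z this mix gives (4/15)·6 + (11/15)·(-4) = -4/3.
All of Player 2's active replies (X, Z) yield -4/3, and no column does worse for Player 1. The mix makes Player 2 indifferent and guarantees -4/3, so it is optimal.

Yes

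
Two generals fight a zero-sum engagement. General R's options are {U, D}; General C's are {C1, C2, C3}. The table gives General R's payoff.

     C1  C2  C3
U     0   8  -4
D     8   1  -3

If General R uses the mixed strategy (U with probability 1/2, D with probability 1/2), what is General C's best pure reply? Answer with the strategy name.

If General C plays C1, General R's expected payoff is (1/2)·0 + (1/2)·8 = 4.
If General C plays C2, General R's expected payoff is (1/2)·8 + (1/2)·1 = 9/2.
If General C plays C3, General R's expected payoff is (1/2)·(-4) + (1/2)·(-3) = -7/2.
General C minimizes General R's payoff; the smallest is -7/2, so the best response is C3.

C3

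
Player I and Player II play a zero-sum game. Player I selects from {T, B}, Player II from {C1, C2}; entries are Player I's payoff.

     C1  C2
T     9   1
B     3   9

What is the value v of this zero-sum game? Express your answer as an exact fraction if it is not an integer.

Row minima: T → 1, B → 3; maximin = 3.
Column maxima: C1 → 9, C2 → 9; minimax = 9.
3 ≠ 9, so there is no saddle point; optimal play is mixed.
Let Player I play T with probability p. Expected payoff against C1: 9p + 3(1−p) = 6p + 3; against C2: 1p + 9(1−p) = −8p + 9.
Setting these equal: 6p + 3 = −8p + 9 ⇒ 14p = 6 ⇒ p = 3/7, and the value is (6)·(3/7) + 3 = 39/7.
For Player II: with q = P(C1), equating T's and B's payoffs gives 8q + 1 = −6q + 9 ⇒ q = 4/7.

39/7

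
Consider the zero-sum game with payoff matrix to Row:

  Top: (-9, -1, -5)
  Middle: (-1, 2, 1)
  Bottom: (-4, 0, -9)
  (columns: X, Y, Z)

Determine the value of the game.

-1

Row minima: Top → -9, Middle → -1, Bottom → -9; maximin = -1.
Column maxima: X → -1, Y → 2, Z → 1; minimax = -1.
Since maximin = minimax = -1, there is a saddle point and the value is -1.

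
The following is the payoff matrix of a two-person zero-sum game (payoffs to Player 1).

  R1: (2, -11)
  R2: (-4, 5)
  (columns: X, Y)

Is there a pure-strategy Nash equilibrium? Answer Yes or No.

No

Row minima: R1 → -11, R2 → -4; maximin = -4.
Column maxima: X → 2, Y → 5; minimax = 2.
-4 ≠ 2, so no pure-strategy equilibrium exists.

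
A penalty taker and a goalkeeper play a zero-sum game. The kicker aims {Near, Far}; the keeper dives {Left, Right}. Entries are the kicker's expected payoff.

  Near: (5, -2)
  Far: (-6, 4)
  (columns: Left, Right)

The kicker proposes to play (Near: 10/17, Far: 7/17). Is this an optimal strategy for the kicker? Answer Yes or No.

Yes

Against Left this mix gives (10/17)·5 + (7/17)·(-6) = 8/17.
Against Right this mix gives (10/17)·(-2) + (7/17)·4 = 8/17.
All of the keeper's active replies (Left, Right) yield 8/17, and no column does worse for the kicker. The mix makes the keeper indifferent and guarantees 8/17, so it is optimal.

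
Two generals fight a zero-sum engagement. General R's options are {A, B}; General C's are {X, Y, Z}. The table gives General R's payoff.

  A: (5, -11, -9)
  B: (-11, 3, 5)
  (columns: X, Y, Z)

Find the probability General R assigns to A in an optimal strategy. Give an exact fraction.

7/15

Row minima: A → -11, B → -11; maximin = -11.
Column maxima: X → 5, Y → 3, Z → 5; minimax = 3.
-11 ≠ 3, so there is no saddle point; optimal play is mixed.
Z is strictly dominated by Y (it gives General R strictly more in every row), so General C never plays it.
On the remaining 2×2 (A, B vs X, Y):
Let General R play A with probability p. Expected payoff against X: 5p + (-11)(1−p) = 16p − 11; against Y: (-11)p + 3(1−p) = −14p + 3.
Setting these equal: 16p − 11 = −14p + 3 ⇒ 30p = 14 ⇒ p = 7/15, and the value is (16)·(7/15) − 11 = -53/15.
For General C: with q = P(X), equating A's and B's payoffs gives 16q − 11 = −14q + 3 ⇒ q = 7/15.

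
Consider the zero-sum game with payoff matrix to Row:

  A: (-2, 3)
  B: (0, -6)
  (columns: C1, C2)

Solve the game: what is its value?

-12/11

Row minima: A → -2, B → -6; maximin = -2.
Column maxima: C1 → 0, C2 → 3; minimax = 0.
-2 ≠ 0, so there is no saddle point; optimal play is mixed.
Let Row play A with probability p. Expected payoff against C1: (-2)p + 0(1−p) = −2p; against C2: 3p + (-6)(1−p) = 9p − 6.
Setting these equal: −2p = 9p − 6 ⇒ −11p = -6 ⇒ p = 6/11, and the value is (-2)·(6/11) = -12/11.
For Column: with q = P(C1), equating A's and B's payoffs gives −5q + 3 = 6q − 6 ⇒ q = 9/11.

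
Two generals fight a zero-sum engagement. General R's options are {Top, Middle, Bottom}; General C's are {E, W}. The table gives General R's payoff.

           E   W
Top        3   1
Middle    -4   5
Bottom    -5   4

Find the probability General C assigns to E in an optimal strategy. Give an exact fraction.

Row minima: Top → 1, Middle → -4, Bottom → -5; maximin = 1.
Column maxima: E → 3, W → 5; minimax = 3.
1 ≠ 3, so there is no saddle point; optimal play is mixed.
Bottom is strictly dominated by Middle, so General R never plays it.
On the remaining 2×2 (Top, Middle vs E, W):
Let General R play Top with probability p. Expected payoff against E: 3p + (-4)(1−p) = 7p − 4; against W: 1p + 5(1−p) = −4p + 5.
Setting these equal: 7p − 4 = −4p + 5 ⇒ 11p = 9 ⇒ p = 9/11, and the value is (7)·(9/11) − 4 = 19/11.
For General C: with q = P(E), equating Top's and Middle's payoffs gives 2q + 1 = −9q + 5 ⇒ q = 4/11.

4/11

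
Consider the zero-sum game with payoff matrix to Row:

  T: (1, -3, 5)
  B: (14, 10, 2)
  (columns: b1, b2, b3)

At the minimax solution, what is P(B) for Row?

Row minima: T → -3, B → 2; maximin = 2.
Column maxima: b1 → 14, b2 → 10, b3 → 5; minimax = 5.
2 ≠ 5, so there is no saddle point; optimal play is mixed.
b1 is strictly dominated by b2 (it gives Row strictly more in every row), so Column never plays it.
On the remaining 2×2 (T, B vs b2, b3):
Let Row play T with probability p. Expected payoff against b2: (-3)p + 10(1−p) = −13p + 10; against b3: 5p + 2(1−p) = 3p + 2.
Setting these equal: −13p + 10 = 3p + 2 ⇒ −16p = -8 ⇒ p = 1/2, and the value is (-13)·(1/2) + 10 = 7/2.
For Column: with q = P(b2), equating T's and B's payoffs gives −8q + 5 = 8q + 2 ⇒ q = 3/16.

1/2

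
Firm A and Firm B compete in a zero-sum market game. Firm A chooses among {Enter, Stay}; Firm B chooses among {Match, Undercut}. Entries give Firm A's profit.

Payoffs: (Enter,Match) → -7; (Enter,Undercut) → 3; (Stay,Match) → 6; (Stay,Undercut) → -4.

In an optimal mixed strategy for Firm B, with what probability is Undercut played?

Row minima: Enter → -7, Stay → -4; maximin = -4.
Column maxima: Match → 6, Undercut → 3; minimax = 3.
-4 ≠ 3, so there is no saddle point; optimal play is mixed.
Let Firm A play Enter with probability p. Expected payoff against Match: (-7)p + 6(1−p) = −13p + 6; against Undercut: 3p + (-4)(1−p) = 7p − 4.
Setting these equal: −13p + 6 = 7p − 4 ⇒ −20p = -10 ⇒ p = 1/2, and the value is (-13)·(1/2) + 6 = -1/2.
For Firm B: with q = P(Match), equating Enter's and Stay's payoffs gives −10q + 3 = 10q − 4 ⇒ q = 7/20.

13/20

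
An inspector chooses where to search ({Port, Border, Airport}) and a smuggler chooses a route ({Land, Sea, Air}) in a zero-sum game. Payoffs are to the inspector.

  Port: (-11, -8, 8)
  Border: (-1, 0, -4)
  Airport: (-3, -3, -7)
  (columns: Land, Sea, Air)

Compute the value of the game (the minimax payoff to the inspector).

Row minima: Port → -11, Border → -4, Airport → -7; maximin = -4.
Column maxima: Land → -1, Sea → 0, Air → 8; minimax = -1.
-4 ≠ -1, so there is no saddle point; optimal play is mixed.
Airport is strictly dominated by Border, so the inspector never plays it.
With Airport eliminated, Sea is strictly dominated by Land (it gives the inspector strictly more in every remaining row), so the smuggler never plays it.
On the remaining 2×2 (Port, Border vs Land, Air):
Let the inspector play Port with probability p. Expected payoff against Land: (-11)p + (-1)(1−p) = −10p − 1; against Air: 8p + (-4)(1−p) = 12p − 4.
Setting these equal: −10p − 1 = 12p − 4 ⇒ −22p = -3 ⇒ p = 3/22, and the value is (-10)·(3/22) − 1 = -26/11.
For the smuggler: with q = P(Land), equating Port's and Border's payoffs gives −19q + 8 = 3q − 4 ⇒ q = 6/11.

-26/11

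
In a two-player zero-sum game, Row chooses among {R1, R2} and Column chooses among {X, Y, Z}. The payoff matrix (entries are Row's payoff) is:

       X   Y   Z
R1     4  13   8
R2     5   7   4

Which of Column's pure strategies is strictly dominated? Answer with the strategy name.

X holds Row's payoff strictly below Y in every row: 4 < 13, 5 < 7.
So Y is strictly dominated for Column.

Y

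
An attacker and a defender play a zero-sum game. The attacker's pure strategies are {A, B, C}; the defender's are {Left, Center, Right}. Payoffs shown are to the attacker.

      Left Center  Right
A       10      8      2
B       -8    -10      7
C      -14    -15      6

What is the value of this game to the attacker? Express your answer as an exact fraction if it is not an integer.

Row minima: A → 2, B → -10, C → -15; maximin = 2.
Column maxima: Left → 10, Center → 8, Right → 7; minimax = 7.
2 ≠ 7, so there is no saddle point; optimal play is mixed.
C is strictly dominated by B, so the attacker never plays it.
Left is strictly dominated by Center (it gives the attacker strictly more in every row), so the defender never plays it.
On the remaining 2×2 (A, B vs Center, Right):
Let the attacker play A with probability p. Expected payoff against Center: 8p + (-10)(1−p) = 18p − 10; against Right: 2p + 7(1−p) = −5p + 7.
Setting these equal: 18p − 10 = −5p + 7 ⇒ 23p = 17 ⇒ p = 17/23, and the value is (18)·(17/23) − 10 = 76/23.
For the defender: with q = P(Center), equating A's and B's payoffs gives 6q + 2 = −17q + 7 ⇒ q = 5/23.

76/23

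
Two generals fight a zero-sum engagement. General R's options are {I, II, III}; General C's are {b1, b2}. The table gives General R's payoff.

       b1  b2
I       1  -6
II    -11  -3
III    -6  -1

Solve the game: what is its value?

-37/12

Row minima: I → -6, II → -11, III → -6; maximin = -6.
Column maxima: b1 → 1, b2 → -1; minimax = -1.
-6 ≠ -1, so there is no saddle point; optimal play is mixed.
II is strictly dominated by III, so General R never plays it.
On the remaining 2×2 (I, III vs b1, b2):
Let General R play I with probability p. Expected payoff against b1: 1p + (-6)(1−p) = 7p − 6; against b2: (-6)p + (-1)(1−p) = −5p − 1.
Setting these equal: 7p − 6 = −5p − 1 ⇒ 12p = 5 ⇒ p = 5/12, and the value is (7)·(5/12) − 6 = -37/12.
For General C: with q = P(b1), equating I's and III's payoffs gives 7q − 6 = −5q − 1 ⇒ q = 5/12.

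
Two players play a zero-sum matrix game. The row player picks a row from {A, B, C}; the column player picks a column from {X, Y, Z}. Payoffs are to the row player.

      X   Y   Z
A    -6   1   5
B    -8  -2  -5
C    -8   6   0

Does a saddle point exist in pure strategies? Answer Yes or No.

Row minima: A → -6, B → -8, C → -8; maximin = -6.
Column maxima: X → -6, Y → 6, Z → 5; minimax = -6.
maximin = minimax = -6, so a saddle point exists.

Yes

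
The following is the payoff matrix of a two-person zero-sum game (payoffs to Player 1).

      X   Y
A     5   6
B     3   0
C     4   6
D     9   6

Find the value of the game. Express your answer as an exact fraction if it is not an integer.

6

Row minima: A → 5, B → 0, C → 4, D → 6; maximin = 6.
Column maxima: X → 9, Y → 6; minimax = 6.
Since maximin = minimax = 6, there is a saddle point and the value is 6.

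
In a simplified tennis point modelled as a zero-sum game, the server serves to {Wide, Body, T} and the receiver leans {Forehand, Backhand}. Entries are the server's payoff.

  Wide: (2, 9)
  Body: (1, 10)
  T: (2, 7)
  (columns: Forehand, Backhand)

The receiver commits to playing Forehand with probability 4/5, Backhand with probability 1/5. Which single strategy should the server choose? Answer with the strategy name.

Wide

Expected payoff of Wide: (4/5)·2 + (1/5)·9 = 17/5.
Expected payoff of Body: (4/5)·1 + (1/5)·10 = 14/5.
Expected payoff of T: (4/5)·2 + (1/5)·7 = 3.
The largest is 17/5, so the server's best response is Wide.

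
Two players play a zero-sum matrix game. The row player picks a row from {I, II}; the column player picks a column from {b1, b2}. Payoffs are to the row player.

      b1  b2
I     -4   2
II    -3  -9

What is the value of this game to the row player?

-7/2

Row minima: I → -4, II → -9; maximin = -4.
Column maxima: b1 → -3, b2 → 2; minimax = -3.
-4 ≠ -3, so there is no saddle point; optimal play is mixed.
Let the row player play I with probability p. Expected payoff against b1: (-4)p + (-3)(1−p) = −p − 3; against b2: 2p + (-9)(1−p) = 11p − 9.
Setting these equal: −p − 3 = 11p − 9 ⇒ −12p = -6 ⇒ p = 1/2, and the value is (-1)·(1/2) − 3 = -7/2.
For the column player: with q = P(b1), equating I's and II's payoffs gives −6q + 2 = 6q − 9 ⇒ q = 11/12.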